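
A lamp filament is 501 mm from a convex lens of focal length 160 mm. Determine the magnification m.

1/d_i = 1/f − 1/d_o = 1/(160.0) − 1/(501) = 0.004254, so d_i = 235.1 mm.
m = −d_i/d_o = −(235.1)/(501) = -0.469.
The image is real, inverted and reduced, on the far side of the lens.

m = -0.469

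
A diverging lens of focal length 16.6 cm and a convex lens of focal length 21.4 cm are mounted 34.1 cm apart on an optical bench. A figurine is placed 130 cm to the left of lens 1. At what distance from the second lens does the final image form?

38.1 cm

Lens 1 is diverging, so f₁ = −16.6 cm.
Lens 1: 1/d_i1 = 1/f₁ − 1/d_o1 = 1/(-16.6) − 1/(130) = -0.06793, so d_i1 = -14.72 cm.
The intermediate image is 14.72 cm to the left of lens 1 (virtual), which is 34.1 − (-14.72) = 48.82 cm to the left of lens 2, so d_o2 = +48.82 cm.
Lens 2: 1/d_i2 = 1/f₂ − 1/d_o2 = 1/(21.4) − 1/(48.82) = 0.02625, so d_i2 = 38.1 cm.
The final image is real, 38.1 cm to the right of lens 2 (overall magnification ≈ -0.088).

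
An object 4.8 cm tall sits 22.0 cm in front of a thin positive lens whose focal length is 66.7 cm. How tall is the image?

1/d_i = 1/f − 1/d_o = 1/(66.70) − 1/(22.0) = -0.03046, so d_i = -32.83 cm.
m = −d_i/d_o = +1.492.
|h_i| = |m|·h_o = 1.492 × 4.8 = 7.16 cm. The image is virtual, upright and enlarged, on the same side as the object.

7.16 cm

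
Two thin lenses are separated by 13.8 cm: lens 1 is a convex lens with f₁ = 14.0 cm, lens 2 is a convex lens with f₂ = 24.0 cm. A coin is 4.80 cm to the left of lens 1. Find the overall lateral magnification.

m = +12.6

Lens 1: 1/d_i1 = 1/(14.0) − 1/(4.80) = -0.1369, so d_i1 = -7.304 cm; m₁ = −d_i1/d_o1 = +1.522.
d_o2 = 13.8 − (-7.304) = 21.10 cm.
Lens 2: 1/d_i2 = 1/(24.0) − 1/(21.10) = -0.005727, so d_i2 = -174.6 cm; m₂ = −d_i2/d_o2 = +8.276.
m = m₁·m₂ = (+1.522)(+8.276) = +12.6.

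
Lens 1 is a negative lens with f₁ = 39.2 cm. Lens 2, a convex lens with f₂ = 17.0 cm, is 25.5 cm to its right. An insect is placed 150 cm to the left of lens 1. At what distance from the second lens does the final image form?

Lens 1 is diverging, so f₁ = −39.2 cm.
Lens 1: 1/d_i1 = 1/f₁ − 1/d_o1 = 1/(-39.2) − 1/(150) = -0.03218, so d_i1 = -31.08 cm.
The intermediate image is 31.08 cm to the left of lens 1 (virtual), which is 25.5 − (-31.08) = 56.58 cm to the left of lens 2, so d_o2 = +56.58 cm.
Lens 2: 1/d_i2 = 1/f₂ − 1/d_o2 = 1/(17.0) − 1/(56.58) = 0.04115, so d_i2 = 24.3 cm.
The final image is real, 24.3 cm to the right of lens 2 (overall magnification ≈ -0.089).

24.3 cm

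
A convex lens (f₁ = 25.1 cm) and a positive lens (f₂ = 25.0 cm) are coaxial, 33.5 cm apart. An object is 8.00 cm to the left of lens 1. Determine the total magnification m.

Lens 1: 1/d_i1 = 1/(25.1) − 1/(8.00) = -0.08516, so d_i1 = -11.74 cm; m₁ = −d_i1/d_o1 = +1.468.
d_o2 = 33.5 − (-11.74) = 45.24 cm.
Lens 2: 1/d_i2 = 1/(25.0) − 1/(45.24) = 0.01790, so d_i2 = 55.88 cm; m₂ = −d_i2/d_o2 = -1.235.
m = m₁·m₂ = (+1.468)(-1.235) = -1.81.

m = -1.81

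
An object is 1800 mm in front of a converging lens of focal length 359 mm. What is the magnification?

1/d_i = 1/f − 1/d_o = 1/(359.0) − 1/(1800) = 0.002230, so d_i = 448.4 mm.
m = −d_i/d_o = −(448.4)/(1800) = -0.249.
The image is real, inverted and reduced, on the far side of the lens.

m = -0.249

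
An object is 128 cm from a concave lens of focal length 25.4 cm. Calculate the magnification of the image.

For a concave lens, f = -25.4 cm.
1/d_i = 1/f − 1/d_o = 1/(-25.40) − 1/(128) = -0.04718, so d_i = -21.19 cm.
m = −d_i/d_o = −(-21.19)/(128) = +0.166.
The image is virtual, upright and reduced, on the same side as the object.

m = +0.166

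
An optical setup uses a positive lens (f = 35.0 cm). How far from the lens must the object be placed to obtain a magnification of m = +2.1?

m = −d_i/d_o ⇒ d_i = −m·d_o.
1/f = 1/d_o + 1/d_i = 1/d_o − 1/(m·d_o) = (1 − 1/m)/d_o, so d_o = f(1 − 1/m) = (35.00)(1 − 1/(+2.1)) = 18.3 cm.

18.3 cm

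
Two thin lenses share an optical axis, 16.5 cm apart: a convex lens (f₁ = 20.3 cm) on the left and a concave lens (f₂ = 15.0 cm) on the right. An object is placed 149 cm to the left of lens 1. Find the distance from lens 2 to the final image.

Lens 1: 1/d_i1 = 1/f₁ − 1/d_o1 = 1/(20.3) − 1/(149) = 0.04255, so d_i1 = 23.50 cm.
The intermediate image is 23.50 cm to the right of lens 1, which lies 7.000 cm to the right of lens 2 — a virtual object — so d_o2 = −7.000 cm.
Lens 2 is diverging, so f₂ = −15.0 cm.
Lens 2: 1/d_i2 = 1/f₂ − 1/d_o2 = 1/(-15.0) − 1/(-7.000) = 0.07619, so d_i2 = 13.1 cm.
The final image is real, 13.1 cm to the right of lens 2 (overall magnification ≈ -0.30).

13.1 cm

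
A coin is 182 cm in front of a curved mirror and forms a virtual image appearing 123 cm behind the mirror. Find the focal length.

Virtual image ⇒ d_i = −123 cm.
1/f = 1/d_o + 1/d_i = 1/(182) + 1/(-123) = -0.002636, so f = -379 cm.
Since f is negative, the curved mirror is convex.

f = -379 cm (convex)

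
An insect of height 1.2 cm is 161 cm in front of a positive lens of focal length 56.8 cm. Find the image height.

1/d_i = 1/f − 1/d_o = 1/(56.80) − 1/(161) = 0.01139, so d_i = 87.76 cm.
m = −d_i/d_o = -0.5451.
|h_i| = |m|·h_o = 0.5451 × 1.2 = 0.654 cm. The image is real, inverted and reduced, on the far side of the lens.

0.654 cm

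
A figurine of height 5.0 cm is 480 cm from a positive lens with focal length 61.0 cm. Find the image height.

0.728 cm

1/d_i = 1/f − 1/d_o = 1/(61.00) − 1/(480) = 0.01431, so d_i = 69.88 cm.
m = −d_i/d_o = -0.1456.
|h_i| = |m|·h_o = 0.1456 × 5.0 = 0.728 cm. The image is real, inverted and reduced, on the far side of the lens.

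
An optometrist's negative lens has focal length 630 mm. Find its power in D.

P = -1.59 D

For a negative lens, f = −630 mm.
f = -63.0 cm = -0.630 m.
P = 1/f = 1/(-0.630 m) = -1.59 D.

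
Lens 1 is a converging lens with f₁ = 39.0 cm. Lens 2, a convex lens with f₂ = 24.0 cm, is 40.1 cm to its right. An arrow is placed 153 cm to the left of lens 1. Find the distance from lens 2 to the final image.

Lens 1: 1/d_i1 = 1/f₁ − 1/d_o1 = 1/(39.0) − 1/(153) = 0.01911, so d_i1 = 52.34 cm.
The intermediate image is 52.34 cm to the right of lens 1, which lies 12.24 cm to the right of lens 2 — a virtual object — so d_o2 = −12.24 cm.
Lens 2: 1/d_i2 = 1/f₂ − 1/d_o2 = 1/(24.0) − 1/(-12.24) = 0.1234, so d_i2 = 8.11 cm.
The final image is real, 8.11 cm to the right of lens 2 (overall magnification ≈ -0.23).

8.11 cm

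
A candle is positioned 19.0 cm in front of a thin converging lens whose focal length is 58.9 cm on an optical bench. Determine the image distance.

28.0 cm

Lens equation: 1/q = 1/f − 1/p = 1/(58.90) − 1/(19.0) = 0.01698 − 0.05263 = -0.03565, so q = -28.0 cm.
The image is virtual, upright and enlarged, on the same side as the object.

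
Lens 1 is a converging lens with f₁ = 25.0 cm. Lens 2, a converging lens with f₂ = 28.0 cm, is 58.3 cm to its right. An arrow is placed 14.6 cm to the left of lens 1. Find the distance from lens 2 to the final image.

Lens 1: 1/d_i1 = 1/f₁ − 1/d_o1 = 1/(25.0) − 1/(14.6) = -0.02849, so d_i1 = -35.10 cm.
The intermediate image is 35.10 cm to the left of lens 1 (virtual), which is 58.3 − (-35.10) = 93.40 cm to the left of lens 2, so d_o2 = +93.40 cm.
Lens 2: 1/d_i2 = 1/f₂ − 1/d_o2 = 1/(28.0) − 1/(93.40) = 0.02501, so d_i2 = 40.0 cm.
The final image is real, 40.0 cm to the right of lens 2 (overall magnification ≈ -1.0).

40.0 cm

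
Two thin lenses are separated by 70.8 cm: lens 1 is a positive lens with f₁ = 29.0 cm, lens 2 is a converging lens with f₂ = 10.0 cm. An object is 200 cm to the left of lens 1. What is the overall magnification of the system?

Lens 1: 1/d_i1 = 1/(29.0) − 1/(200) = 0.02948, so d_i1 = 33.92 cm; m₁ = −d_i1/d_o1 = -0.1696.
d_o2 = 70.8 − (33.92) = 36.88 cm.
Lens 2: 1/d_i2 = 1/(10.0) − 1/(36.88) = 0.07289, so d_i2 = 13.72 cm; m₂ = −d_i2/d_o2 = -0.3720.
m = m₁·m₂ = (-0.1696)(-0.3720) = +0.0631.

m = +0.0631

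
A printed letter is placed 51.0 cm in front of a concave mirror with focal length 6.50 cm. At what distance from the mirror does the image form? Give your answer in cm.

Mirror equation: 1/q = 1/f − 1/p = 1/(6.500) − 1/(51.0) = 0.1538 − 0.01961 = 0.1342, so q = 7.45 cm.
The image is real, inverted and reduced, in front of the mirror.

7.45 cm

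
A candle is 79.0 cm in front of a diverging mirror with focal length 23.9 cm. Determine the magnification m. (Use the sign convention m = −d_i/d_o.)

m = +0.232

For a diverging mirror, f = -23.9 cm.
1/d_i = 1/f − 1/d_o = 1/(-23.90) − 1/(79.0) = -0.05450, so d_i = -18.35 cm.
m = −d_i/d_o = −(-18.35)/(79.0) = +0.232.
The image is virtual, upright and reduced, behind the mirror.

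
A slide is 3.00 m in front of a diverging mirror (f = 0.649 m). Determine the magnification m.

m = +0.178

For a diverging mirror, f = -0.649 m.
1/d_i = 1/f − 1/d_o = 1/(-0.6490) − 1/(3.00) = -1.874, so d_i = -0.5336 m.
m = −d_i/d_o = −(-0.5336)/(3.00) = +0.178.
The image is virtual, upright and reduced, behind the mirror.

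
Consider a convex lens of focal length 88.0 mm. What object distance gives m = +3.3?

61.3 mm

m = −d_i/d_o ⇒ d_i = −m·d_o.
1/f = 1/d_o + 1/d_i = 1/d_o − 1/(m·d_o) = (1 − 1/m)/d_o, so d_o = f(1 − 1/m) = (88.00)(1 − 1/(+3.3)) = 61.3 mm.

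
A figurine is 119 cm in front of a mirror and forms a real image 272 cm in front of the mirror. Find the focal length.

Real image ⇒ d_i = +272 cm.
1/f = 1/d_o + 1/d_i = 1/(119) + 1/(272) = 0.01208, so f = 82.8 cm.
Since f is positive, the mirror is concave.

f = 82.8 cm (concave)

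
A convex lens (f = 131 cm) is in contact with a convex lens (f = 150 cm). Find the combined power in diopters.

P₁ = 1/f₁ = 1/(1.31 m) = +0.7634 D; P₂ = 1/f₂ = 1/(1.50 m) = +0.6667 D.
For thin lenses in contact, P = P₁ + P₂ = (+0.7634) + (+0.6667) = +1.43 D.

P = +1.43 D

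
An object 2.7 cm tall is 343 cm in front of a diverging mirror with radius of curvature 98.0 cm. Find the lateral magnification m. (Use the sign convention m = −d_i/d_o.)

m = +0.125

f = R/2 = 98.0/2 = 49.00 cm; for a diverging mirror, f = -49.00 cm.
1/d_i = 1/f − 1/d_o = 1/(-49.00) − 1/(343) = -0.02332, so d_i = -42.88 cm.
m = −d_i/d_o = −(-42.88)/(343) = +0.125.
The image is virtual, upright and reduced, behind the mirror.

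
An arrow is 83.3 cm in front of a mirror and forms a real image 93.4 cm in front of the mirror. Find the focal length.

Real image ⇒ d_i = +93.4 cm.
1/f = 1/d_o + 1/d_i = 1/(83.3) + 1/(93.4) = 0.02271, so f = 44.0 cm.
Since f is positive, the mirror is concave.

f = 44.0 cm (concave)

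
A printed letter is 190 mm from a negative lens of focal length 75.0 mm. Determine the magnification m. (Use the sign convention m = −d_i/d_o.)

m = +0.283

For a negative lens, f = -75.0 mm.
1/d_i = 1/f − 1/d_o = 1/(-75.00) − 1/(190) = -0.01860, so d_i = -53.77 mm.
m = −d_i/d_o = −(-53.77)/(190) = +0.283.
The image is virtual, upright and reduced, on the same side as the object.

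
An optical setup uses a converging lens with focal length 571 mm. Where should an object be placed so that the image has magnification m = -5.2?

m = −d_i/d_o ⇒ d_i = −m·d_o.
1/f = 1/d_o + 1/d_i = 1/d_o − 1/(m·d_o) = (1 − 1/m)/d_o, so d_o = f(1 − 1/m) = (571.0)(1 − 1/(-5.2)) = 681 mm.

681 mm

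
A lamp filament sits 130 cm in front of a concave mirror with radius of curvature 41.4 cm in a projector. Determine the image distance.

f = R/2 = 41.4/2 = 20.70 cm.
Mirror equation: 1/v = 1/f − 1/u = 1/(20.70) − 1/(130) = 0.04831 − 0.007692 = 0.04062, so v = 24.6 cm.
The image is real, inverted and reduced, in front of the mirror.

24.6 cm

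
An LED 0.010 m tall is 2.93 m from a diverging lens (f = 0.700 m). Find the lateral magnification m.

For a diverging lens, f = -0.700 m.
1/d_i = 1/f − 1/d_o = 1/(-0.7000) − 1/(2.93) = -1.770, so d_i = -0.5650 m.
m = −d_i/d_o = −(-0.5650)/(2.93) = +0.193.
The image is virtual, upright and reduced, on the same side as the object.

m = +0.193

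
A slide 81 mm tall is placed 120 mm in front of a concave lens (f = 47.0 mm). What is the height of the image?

22.8 mm

For a concave lens, f = -47.0 mm.
1/d_i = 1/f − 1/d_o = 1/(-47.00) − 1/(120) = -0.02961, so d_i = -33.77 mm.
m = −d_i/d_o = +0.2814.
|h_i| = |m|·h_o = 0.2814 × 81 = 22.8 mm. The image is virtual, upright and reduced, on the same side as the object.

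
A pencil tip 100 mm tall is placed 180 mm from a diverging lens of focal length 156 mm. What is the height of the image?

For a diverging lens, f = -156 mm.
1/d_i = 1/f − 1/d_o = 1/(-156.0) − 1/(180) = -0.01197, so d_i = -83.57 mm.
m = −d_i/d_o = +0.4643.
|h_i| = |m|·h_o = 0.4643 × 100 = 46.4 mm. The image is virtual, upright and reduced, on the same side as the object.

46.4 mm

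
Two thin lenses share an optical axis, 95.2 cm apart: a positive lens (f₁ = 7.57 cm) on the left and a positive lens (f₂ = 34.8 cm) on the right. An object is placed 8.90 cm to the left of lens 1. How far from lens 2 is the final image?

Lens 1: 1/d_i1 = 1/f₁ − 1/d_o1 = 1/(7.57) − 1/(8.90) = 0.01974, so d_i1 = 50.66 cm.
The intermediate image is 50.66 cm to the right of lens 1, which is 95.2 − (50.66) = 44.54 cm to the left of lens 2, so d_o2 = +44.54 cm.
Lens 2: 1/d_i2 = 1/f₂ − 1/d_o2 = 1/(34.8) − 1/(44.54) = 0.006284, so d_i2 = 159 cm.
The final image is real, 159 cm to the right of lens 2 (overall magnification ≈ 20).

159 cm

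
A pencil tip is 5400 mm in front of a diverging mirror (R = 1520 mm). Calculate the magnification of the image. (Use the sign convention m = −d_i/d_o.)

f = R/2 = 1520/2 = 760.0 mm; for a diverging mirror, f = -760.0 mm.
1/d_i = 1/f − 1/d_o = 1/(-760.0) − 1/(5400) = -0.001501, so d_i = -666.2 mm.
m = −d_i/d_o = −(-666.2)/(5400) = +0.123.
The image is virtual, upright and reduced, behind the mirror.

m = +0.123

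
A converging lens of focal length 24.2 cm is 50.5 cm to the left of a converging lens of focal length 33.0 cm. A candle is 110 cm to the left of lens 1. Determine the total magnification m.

Lens 1: 1/d_i1 = 1/(24.2) − 1/(110) = 0.03223, so d_i1 = 31.03 cm; m₁ = −d_i1/d_o1 = -0.2821.
d_o2 = 50.5 − (31.03) = 19.47 cm.
Lens 2: 1/d_i2 = 1/(33.0) − 1/(19.47) = -0.02106, so d_i2 = -47.49 cm; m₂ = −d_i2/d_o2 = +2.439.
m = m₁·m₂ = (-0.2821)(+2.439) = -0.688.

m = -0.688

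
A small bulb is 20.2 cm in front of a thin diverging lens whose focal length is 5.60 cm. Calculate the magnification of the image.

m = +0.217

For a diverging lens, f = -5.60 cm.
1/d_i = 1/f − 1/d_o = 1/(-5.600) − 1/(20.2) = -0.2281, so d_i = -4.384 cm.
m = −d_i/d_o = −(-4.384)/(20.2) = +0.217.
The image is virtual, upright and reduced, on the same side as the object.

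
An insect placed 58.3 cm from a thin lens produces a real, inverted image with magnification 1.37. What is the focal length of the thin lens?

f = 33.7 cm (converging)

m = −d_i/d_o ⇒ d_i = −m·d_o = −(-1.37)·(58.3) = 79.87 cm.
1/f = 1/d_o + 1/d_i = 1/(58.3) + 1/(79.87) = 0.02967, so f = 33.7 cm.
Since f is positive, the thin lens is converging.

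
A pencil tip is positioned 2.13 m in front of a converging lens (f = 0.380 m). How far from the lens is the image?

0.463 m

Lens equation: 1/s_i = 1/f − 1/s_o = 1/(0.3800) − 1/(2.13) = 2.632 − 0.4695 = 2.162, so s_i = 0.463 m.
The image is real, inverted and reduced, on the far side of the lens.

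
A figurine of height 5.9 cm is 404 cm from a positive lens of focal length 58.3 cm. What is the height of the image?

1/d_i = 1/f − 1/d_o = 1/(58.30) − 1/(404) = 0.01468, so d_i = 68.13 cm.
m = −d_i/d_o = -0.1686.
|h_i| = |m|·h_o = 0.1686 × 5.9 = 0.995 cm. The image is real, inverted and reduced, on the far side of the lens.

0.995 cm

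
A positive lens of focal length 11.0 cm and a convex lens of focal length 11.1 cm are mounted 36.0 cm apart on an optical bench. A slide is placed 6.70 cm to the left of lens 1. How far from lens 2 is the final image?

14.0 cm

Lens 1: 1/d_i1 = 1/f₁ − 1/d_o1 = 1/(11.0) − 1/(6.70) = -0.05834, so d_i1 = -17.14 cm.
The intermediate image is 17.14 cm to the left of lens 1 (virtual), which is 36.0 − (-17.14) = 53.14 cm to the left of lens 2, so d_o2 = +53.14 cm.
Lens 2: 1/d_i2 = 1/f₂ − 1/d_o2 = 1/(11.1) − 1/(53.14) = 0.07127, so d_i2 = 14.0 cm.
The final image is real, 14.0 cm to the right of lens 2 (overall magnification ≈ -0.68).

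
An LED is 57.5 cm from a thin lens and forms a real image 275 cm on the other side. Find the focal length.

f = 47.6 cm (converging)

Real image ⇒ d_i = +275 cm.
1/f = 1/d_o + 1/d_i = 1/(57.5) + 1/(275) = 0.02103, so f = 47.6 cm.
Since f is positive, the thin lens is converging.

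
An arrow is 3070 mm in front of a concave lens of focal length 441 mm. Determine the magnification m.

For a concave lens, f = -441 mm.
1/d_i = 1/f − 1/d_o = 1/(-441.0) − 1/(3070) = -0.002593, so d_i = -385.6 mm.
m = −d_i/d_o = −(-385.6)/(3070) = +0.126.
The image is virtual, upright and reduced, on the same side as the object.

m = +0.126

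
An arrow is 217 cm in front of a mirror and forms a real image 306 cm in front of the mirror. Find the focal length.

Real image ⇒ d_i = +306 cm.
1/f = 1/d_o + 1/d_i = 1/(217) + 1/(306) = 0.007876, so f = 127 cm.
Since f is positive, the mirror is concave.

f = 127 cm (concave)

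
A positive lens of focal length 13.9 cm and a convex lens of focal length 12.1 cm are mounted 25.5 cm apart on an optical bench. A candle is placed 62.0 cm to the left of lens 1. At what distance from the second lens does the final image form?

20.3 cm

Lens 1: 1/d_i1 = 1/f₁ − 1/d_o1 = 1/(13.9) − 1/(62.0) = 0.05581, so d_i1 = 17.92 cm.
The intermediate image is 17.92 cm to the right of lens 1, which is 25.5 − (17.92) = 7.580 cm to the left of lens 2, so d_o2 = +7.580 cm.
Lens 2: 1/d_i2 = 1/f₂ − 1/d_o2 = 1/(12.1) − 1/(7.580) = -0.04928, so d_i2 = -20.3 cm.
The final image is virtual, 20.3 cm to the left of lens 2 (overall magnification ≈ -0.77).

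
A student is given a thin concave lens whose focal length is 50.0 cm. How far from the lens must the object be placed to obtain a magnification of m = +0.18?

228 cm

For a concave lens, f = -50.0 cm.
m = −d_i/d_o ⇒ d_i = −m·d_o.
1/f = 1/d_o + 1/d_i = 1/d_o − 1/(m·d_o) = (1 − 1/m)/d_o, so d_o = f(1 − 1/m) = (-50.00)(1 − 1/(+0.18)) = 228 cm.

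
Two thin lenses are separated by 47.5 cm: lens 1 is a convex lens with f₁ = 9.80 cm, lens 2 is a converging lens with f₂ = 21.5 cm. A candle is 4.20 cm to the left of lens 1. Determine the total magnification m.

m = -1.13

Lens 1: 1/d_i1 = 1/(9.80) − 1/(4.20) = -0.1361, so d_i1 = -7.350 cm; m₁ = −d_i1/d_o1 = +1.750.
d_o2 = 47.5 − (-7.350) = 54.85 cm.
Lens 2: 1/d_i2 = 1/(21.5) − 1/(54.85) = 0.02828, so d_i2 = 35.36 cm; m₂ = −d_i2/d_o2 = -0.6447.
m = m₁·m₂ = (+1.750)(-0.6447) = -1.13.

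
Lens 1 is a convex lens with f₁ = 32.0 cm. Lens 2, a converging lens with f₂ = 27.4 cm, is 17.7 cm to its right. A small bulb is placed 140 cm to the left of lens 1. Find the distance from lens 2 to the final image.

12.7 cm

Lens 1: 1/d_i1 = 1/f₁ − 1/d_o1 = 1/(32.0) − 1/(140) = 0.02411, so d_i1 = 41.48 cm.
The intermediate image is 41.48 cm to the right of lens 1, which lies 23.78 cm to the right of lens 2 — a virtual object — so d_o2 = −23.78 cm.
Lens 2: 1/d_i2 = 1/f₂ − 1/d_o2 = 1/(27.4) − 1/(-23.78) = 0.07855, so d_i2 = 12.7 cm.
The final image is real, 12.7 cm to the right of lens 2 (overall magnification ≈ -0.16).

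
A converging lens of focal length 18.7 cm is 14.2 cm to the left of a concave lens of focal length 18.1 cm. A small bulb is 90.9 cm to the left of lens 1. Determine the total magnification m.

m = -0.535

Lens 1: 1/d_i1 = 1/(18.7) − 1/(90.9) = 0.04247, so d_i1 = 23.54 cm; m₁ = −d_i1/d_o1 = -0.2590.
d_o2 = 14.2 − (23.54) = -9.340 cm (virtual object).
f₂ = −18.1 cm (diverging).
Lens 2: 1/d_i2 = 1/(-18.1) − 1/(-9.340) = 0.05182, so d_i2 = 19.30 cm; m₂ = −d_i2/d_o2 = +2.066.
m = m₁·m₂ = (-0.2590)(+2.066) = -0.535.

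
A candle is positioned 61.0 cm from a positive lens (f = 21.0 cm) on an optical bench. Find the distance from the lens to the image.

32.0 cm

Thin-lens equation: 1/q = 1/f − 1/p = 1/(21.00) − 1/(61.0) = 0.04762 − 0.01639 = 0.03123, so q = 32.0 cm.
The image is real, inverted and reduced, on the far side of the lens.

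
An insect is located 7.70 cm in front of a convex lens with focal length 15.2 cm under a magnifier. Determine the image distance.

15.6 cm

Thin-lens equation: 1/s_i = 1/f − 1/s_o = 1/(15.20) − 1/(7.70) = 0.06579 − 0.1299 = -0.06408, so s_i = -15.6 cm.
The image is virtual, upright and enlarged, on the same side as the object.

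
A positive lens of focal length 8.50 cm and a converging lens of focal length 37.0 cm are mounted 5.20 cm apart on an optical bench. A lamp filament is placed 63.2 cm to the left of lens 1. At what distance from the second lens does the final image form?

Lens 1: 1/d_i1 = 1/f₁ − 1/d_o1 = 1/(8.50) − 1/(63.2) = 0.1018, so d_i1 = 9.821 cm.
The intermediate image is 9.821 cm to the right of lens 1, which lies 4.621 cm to the right of lens 2 — a virtual object — so d_o2 = −4.621 cm.
Lens 2: 1/d_i2 = 1/f₂ − 1/d_o2 = 1/(37.0) − 1/(-4.621) = 0.2434, so d_i2 = 4.11 cm.
The final image is real, 4.11 cm to the right of lens 2 (overall magnification ≈ -0.14).

4.11 cm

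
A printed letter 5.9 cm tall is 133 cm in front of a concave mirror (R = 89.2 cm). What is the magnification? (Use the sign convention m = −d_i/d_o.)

f = R/2 = 89.2/2 = 44.60 cm.
1/d_i = 1/f − 1/d_o = 1/(44.60) − 1/(133) = 0.01490, so d_i = 67.10 cm.
m = −d_i/d_o = −(67.10)/(133) = -0.505.
The image is real, inverted and reduced, in front of the mirror.

m = -0.505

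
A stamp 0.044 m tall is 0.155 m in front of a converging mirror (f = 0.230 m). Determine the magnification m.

1/d_i = 1/f − 1/d_o = 1/(0.2300) − 1/(0.155) = -2.104, so d_i = -0.4753 m.
m = −d_i/d_o = −(-0.4753)/(0.155) = +3.07.
The image is virtual, upright and enlarged, behind the mirror.

m = +3.07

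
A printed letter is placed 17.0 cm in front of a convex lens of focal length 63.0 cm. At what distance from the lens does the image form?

23.3 cm

Lens equation: 1/q = 1/f − 1/p = 1/(63.00) − 1/(17.0) = 0.01587 − 0.05882 = -0.04295, so q = -23.3 cm.
The image is virtual, upright and enlarged, on the same side as the object.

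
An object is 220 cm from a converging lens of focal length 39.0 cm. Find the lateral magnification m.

1/d_i = 1/f − 1/d_o = 1/(39.00) − 1/(220) = 0.02110, so d_i = 47.40 cm.
m = −d_i/d_o = −(47.40)/(220) = -0.215.
The image is real, inverted and reduced, on the far side of the lens.

m = -0.215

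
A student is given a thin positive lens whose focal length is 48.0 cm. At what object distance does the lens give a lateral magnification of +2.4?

m = −d_i/d_o ⇒ d_i = −m·d_o.
1/f = 1/d_o + 1/d_i = 1/d_o − 1/(m·d_o) = (1 − 1/m)/d_o, so d_o = f(1 − 1/m) = (48.00)(1 − 1/(+2.4)) = 28.0 cm.

28.0 cm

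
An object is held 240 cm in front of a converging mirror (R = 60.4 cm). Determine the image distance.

f = R/2 = 60.4/2 = 30.20 cm.
Mirror equation: 1/s_i = 1/f − 1/s_o = 1/(30.20) − 1/(240) = 0.03311 − 0.004167 = 0.02895, so s_i = 34.5 cm.
The image is real, inverted and reduced, in front of the mirror.

34.5 cm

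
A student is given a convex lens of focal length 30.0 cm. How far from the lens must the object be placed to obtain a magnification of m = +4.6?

m = −d_i/d_o ⇒ d_i = −m·d_o.
1/f = 1/d_o + 1/d_i = 1/d_o − 1/(m·d_o) = (1 − 1/m)/d_o, so d_o = f(1 − 1/m) = (30.00)(1 − 1/(+4.6)) = 23.5 cm.

23.5 cm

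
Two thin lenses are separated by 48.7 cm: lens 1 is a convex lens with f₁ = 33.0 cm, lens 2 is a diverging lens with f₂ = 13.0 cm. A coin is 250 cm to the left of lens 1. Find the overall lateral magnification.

Lens 1: 1/d_i1 = 1/(33.0) − 1/(250) = 0.02630, so d_i1 = 38.02 cm; m₁ = −d_i1/d_o1 = -0.1521.
d_o2 = 48.7 − (38.02) = 10.68 cm.
f₂ = −13.0 cm (diverging).
Lens 2: 1/d_i2 = 1/(-13.0) − 1/(10.68) = -0.1706, so d_i2 = -5.863 cm; m₂ = −d_i2/d_o2 = +0.5490.
m = m₁·m₂ = (-0.1521)(+0.5490) = -0.0835.

m = -0.0835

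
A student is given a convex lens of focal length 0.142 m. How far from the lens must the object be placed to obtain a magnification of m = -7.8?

m = −d_i/d_o ⇒ d_i = −m·d_o.
1/f = 1/d_o + 1/d_i = 1/d_o − 1/(m·d_o) = (1 − 1/m)/d_o, so d_o = f(1 − 1/m) = (0.1420)(1 − 1/(-7.8)) = 0.160 m.

0.160 m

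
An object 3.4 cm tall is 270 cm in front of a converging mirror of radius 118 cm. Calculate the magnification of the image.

m = -0.280

f = R/2 = 118/2 = 59.00 cm.
1/d_i = 1/f − 1/d_o = 1/(59.00) − 1/(270) = 0.01325, so d_i = 75.50 cm.
m = −d_i/d_o = −(75.50)/(270) = -0.280.
The image is real, inverted and reduced, in front of the mirror.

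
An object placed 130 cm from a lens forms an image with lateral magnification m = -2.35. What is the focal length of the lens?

m = −d_i/d_o ⇒ d_i = −m·d_o = −(-2.35)·(130) = 305.5 cm.
1/f = 1/d_o + 1/d_i = 1/(130) + 1/(305.5) = 0.01097, so f = 91.2 cm.
Since f is positive, the lens is converging.

f = 91.2 cm (converging)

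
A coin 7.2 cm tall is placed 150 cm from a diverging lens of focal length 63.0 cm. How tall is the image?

For a diverging lens, f = -63.0 cm.
1/d_i = 1/f − 1/d_o = 1/(-63.00) − 1/(150) = -0.02254, so d_i = -44.37 cm.
m = −d_i/d_o = +0.2958.
|h_i| = |m|·h_o = 0.2958 × 7.2 = 2.13 cm. The image is virtual, upright and reduced, on the same side as the object.

2.13 cm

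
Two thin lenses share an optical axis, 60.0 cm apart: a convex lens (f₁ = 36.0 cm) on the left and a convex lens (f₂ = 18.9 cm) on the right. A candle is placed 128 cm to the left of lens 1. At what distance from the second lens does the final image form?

20.8 cm

Lens 1: 1/d_i1 = 1/f₁ − 1/d_o1 = 1/(36.0) − 1/(128) = 0.01997, so d_i1 = 50.09 cm.
The intermediate image is 50.09 cm to the right of lens 1, which is 60.0 − (50.09) = 9.910 cm to the left of lens 2, so d_o2 = +9.910 cm.
Lens 2: 1/d_i2 = 1/f₂ − 1/d_o2 = 1/(18.9) − 1/(9.910) = -0.04800, so d_i2 = -20.8 cm.
The final image is virtual, 20.8 cm to the left of lens 2 (overall magnification ≈ -0.82).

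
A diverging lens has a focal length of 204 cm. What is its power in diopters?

For a diverging lens, f = −204 cm.
f = -204 cm = -2.04 m.
P = 1/f = 1/(-2.04 m) = -0.490 D.

P = -0.490 D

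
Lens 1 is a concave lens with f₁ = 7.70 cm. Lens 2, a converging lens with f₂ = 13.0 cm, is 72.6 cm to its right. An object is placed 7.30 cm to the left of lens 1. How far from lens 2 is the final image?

Lens 1 is diverging, so f₁ = −7.70 cm.
Lens 1: 1/d_i1 = 1/f₁ − 1/d_o1 = 1/(-7.70) − 1/(7.30) = -0.2669, so d_i1 = -3.747 cm.
The intermediate image is 3.747 cm to the left of lens 1 (virtual), which is 72.6 − (-3.747) = 76.35 cm to the left of lens 2, so d_o2 = +76.35 cm.
Lens 2: 1/d_i2 = 1/f₂ − 1/d_o2 = 1/(13.0) − 1/(76.35) = 0.06383, so d_i2 = 15.7 cm.
The final image is real, 15.7 cm to the right of lens 2 (overall magnification ≈ -0.11).

15.7 cm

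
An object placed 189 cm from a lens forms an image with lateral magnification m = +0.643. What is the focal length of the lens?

f = -340 cm (diverging)

m = −d_i/d_o ⇒ d_i = −m·d_o = −(+0.643)·(189) = -121.5 cm.
1/f = 1/d_o + 1/d_i = 1/(189) + 1/(-121.5) = -0.002939, so f = -340 cm.
Since f is negative, the lens is diverging.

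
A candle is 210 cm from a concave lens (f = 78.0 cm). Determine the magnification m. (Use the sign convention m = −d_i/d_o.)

m = +0.271

For a concave lens, f = -78.0 cm.
1/d_i = 1/f − 1/d_o = 1/(-78.00) − 1/(210) = -0.01758, so d_i = -56.88 cm.
m = −d_i/d_o = −(-56.88)/(210) = +0.271.
The image is virtual, upright and reduced, on the same side as the object.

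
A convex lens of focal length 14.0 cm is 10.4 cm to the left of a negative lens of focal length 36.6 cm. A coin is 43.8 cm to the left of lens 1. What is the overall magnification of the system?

m = -0.651

Lens 1: 1/d_i1 = 1/(14.0) − 1/(43.8) = 0.04860, so d_i1 = 20.58 cm; m₁ = −d_i1/d_o1 = -0.4699.
d_o2 = 10.4 − (20.58) = -10.18 cm (virtual object).
f₂ = −36.6 cm (diverging).
Lens 2: 1/d_i2 = 1/(-36.6) − 1/(-10.18) = 0.07091, so d_i2 = 14.10 cm; m₂ = −d_i2/d_o2 = +1.385.
m = m₁·m₂ = (-0.4699)(+1.385) = -0.651.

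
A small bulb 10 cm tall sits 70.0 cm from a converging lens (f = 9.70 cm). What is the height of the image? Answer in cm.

1.61 cm

1/d_i = 1/f − 1/d_o = 1/(9.700) − 1/(70.0) = 0.08881, so d_i = 11.26 cm.
m = −d_i/d_o = -0.1609.
|h_i| = |m|·h_o = 0.1609 × 10 = 1.61 cm. The image is real, inverted and reduced, on the far side of the lens.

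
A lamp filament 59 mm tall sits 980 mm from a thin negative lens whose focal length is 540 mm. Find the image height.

21.0 mm

For a negative lens, f = -540 mm.
1/d_i = 1/f − 1/d_o = 1/(-540.0) − 1/(980) = -0.002872, so d_i = -348.2 mm.
m = −d_i/d_o = +0.3553.
|h_i| = |m|·h_o = 0.3553 × 59 = 21.0 mm. The image is virtual, upright and reduced, on the same side as the object.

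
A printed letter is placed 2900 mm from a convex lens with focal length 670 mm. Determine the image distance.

Lens equation: 1/v = 1/f − 1/u = 1/(670.0) − 1/(2900) = 0.001493 − 0.0003448 = 0.001148, so v = 871 mm.
The image is real, inverted and reduced, on the far side of the lens.

871 mm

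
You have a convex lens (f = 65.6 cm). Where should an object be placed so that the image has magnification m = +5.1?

m = −d_i/d_o ⇒ d_i = −m·d_o.
1/f = 1/d_o + 1/d_i = 1/d_o − 1/(m·d_o) = (1 − 1/m)/d_o, so d_o = f(1 − 1/m) = (65.60)(1 − 1/(+5.1)) = 52.7 cm.

52.7 cm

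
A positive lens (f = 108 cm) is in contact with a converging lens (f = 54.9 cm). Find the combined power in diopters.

P = +2.75 D

P₁ = 1/f₁ = 1/(1.08 m) = +0.9259 D; P₂ = 1/f₂ = 1/(0.549 m) = +1.821 D.
For thin lenses in contact, P = P₁ + P₂ = (+0.9259) + (+1.821) = +2.75 D.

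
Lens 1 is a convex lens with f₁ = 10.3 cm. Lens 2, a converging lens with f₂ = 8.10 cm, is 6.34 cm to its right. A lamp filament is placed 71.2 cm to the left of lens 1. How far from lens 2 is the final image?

Lens 1: 1/d_i1 = 1/f₁ − 1/d_o1 = 1/(10.3) − 1/(71.2) = 0.08304, so d_i1 = 12.04 cm.
The intermediate image is 12.04 cm to the right of lens 1, which lies 5.700 cm to the right of lens 2 — a virtual object — so d_o2 = −5.700 cm.
Lens 2: 1/d_i2 = 1/f₂ − 1/d_o2 = 1/(8.10) − 1/(-5.700) = 0.2989, so d_i2 = 3.35 cm.
The final image is real, 3.35 cm to the right of lens 2 (overall magnification ≈ -0.099).

3.35 cm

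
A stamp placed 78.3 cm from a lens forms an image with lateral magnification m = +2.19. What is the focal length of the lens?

m = −d_i/d_o ⇒ d_i = −m·d_o = −(+2.19)·(78.3) = -171.5 cm.
1/f = 1/d_o + 1/d_i = 1/(78.3) + 1/(-171.5) = 0.006940, so f = 144 cm.
Since f is positive, the lens is converging.

f = 144 cm (converging)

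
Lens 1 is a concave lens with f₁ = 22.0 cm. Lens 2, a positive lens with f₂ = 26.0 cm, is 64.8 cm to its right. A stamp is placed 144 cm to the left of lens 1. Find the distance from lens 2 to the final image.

Lens 1 is diverging, so f₁ = −22.0 cm.
Lens 1: 1/d_i1 = 1/f₁ − 1/d_o1 = 1/(-22.0) − 1/(144) = -0.05240, so d_i1 = -19.08 cm.
The intermediate image is 19.08 cm to the left of lens 1 (virtual), which is 64.8 − (-19.08) = 83.88 cm to the left of lens 2, so d_o2 = +83.88 cm.
Lens 2: 1/d_i2 = 1/f₂ − 1/d_o2 = 1/(26.0) − 1/(83.88) = 0.02654, so d_i2 = 37.7 cm.
The final image is real, 37.7 cm to the right of lens 2 (overall magnification ≈ -0.060).

37.7 cm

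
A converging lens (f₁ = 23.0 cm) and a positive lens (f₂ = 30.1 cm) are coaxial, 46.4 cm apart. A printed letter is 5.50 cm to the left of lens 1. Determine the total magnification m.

Lens 1: 1/d_i1 = 1/(23.0) − 1/(5.50) = -0.1383, so d_i1 = -7.229 cm; m₁ = −d_i1/d_o1 = +1.314.
d_o2 = 46.4 − (-7.229) = 53.63 cm.
Lens 2: 1/d_i2 = 1/(30.1) − 1/(53.63) = 0.01458, so d_i2 = 68.60 cm; m₂ = −d_i2/d_o2 = -1.279.
m = m₁·m₂ = (+1.314)(-1.279) = -1.68.

m = -1.68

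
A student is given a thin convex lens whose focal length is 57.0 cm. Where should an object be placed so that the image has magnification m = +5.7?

47.0 cm

m = −d_i/d_o ⇒ d_i = −m·d_o.
1/f = 1/d_o + 1/d_i = 1/d_o − 1/(m·d_o) = (1 − 1/m)/d_o, so d_o = f(1 − 1/m) = (57.00)(1 − 1/(+5.7)) = 47.0 cm.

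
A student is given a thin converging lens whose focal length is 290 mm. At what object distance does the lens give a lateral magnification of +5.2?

m = −d_i/d_o ⇒ d_i = −m·d_o.
1/f = 1/d_o + 1/d_i = 1/d_o − 1/(m·d_o) = (1 − 1/m)/d_o, so d_o = f(1 − 1/m) = (290.0)(1 − 1/(+5.2)) = 234 mm.

234 mm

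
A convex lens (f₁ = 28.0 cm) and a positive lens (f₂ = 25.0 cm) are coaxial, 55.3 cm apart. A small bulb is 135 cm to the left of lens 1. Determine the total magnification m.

m = -1.30

Lens 1: 1/d_i1 = 1/(28.0) − 1/(135) = 0.02831, so d_i1 = 35.33 cm; m₁ = −d_i1/d_o1 = -0.2617.
d_o2 = 55.3 − (35.33) = 19.97 cm.
Lens 2: 1/d_i2 = 1/(25.0) − 1/(19.97) = -0.01008, so d_i2 = -99.25 cm; m₂ = −d_i2/d_o2 = +4.970.
m = m₁·m₂ = (-0.2617)(+4.970) = -1.30.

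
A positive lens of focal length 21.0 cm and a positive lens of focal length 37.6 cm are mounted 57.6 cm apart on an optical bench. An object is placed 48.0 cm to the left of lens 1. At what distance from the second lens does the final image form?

44.0 cm

Lens 1: 1/d_i1 = 1/f₁ − 1/d_o1 = 1/(21.0) − 1/(48.0) = 0.02679, so d_i1 = 37.33 cm.
The intermediate image is 37.33 cm to the right of lens 1, which is 57.6 − (37.33) = 20.27 cm to the left of lens 2, so d_o2 = +20.27 cm.
Lens 2: 1/d_i2 = 1/f₂ − 1/d_o2 = 1/(37.6) − 1/(20.27) = -0.02274, so d_i2 = -44.0 cm.
The final image is virtual, 44.0 cm to the left of lens 2 (overall magnification ≈ -1.7).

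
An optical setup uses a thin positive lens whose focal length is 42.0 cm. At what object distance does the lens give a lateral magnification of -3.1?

m = −d_i/d_o ⇒ d_i = −m·d_o.
1/f = 1/d_o + 1/d_i = 1/d_o − 1/(m·d_o) = (1 − 1/m)/d_o, so d_o = f(1 − 1/m) = (42.00)(1 − 1/(-3.1)) = 55.5 cm.

55.5 cm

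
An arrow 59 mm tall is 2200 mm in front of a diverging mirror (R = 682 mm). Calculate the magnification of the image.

f = R/2 = 682/2 = 341.0 mm; for a diverging mirror, f = -341.0 mm.
1/d_i = 1/f − 1/d_o = 1/(-341.0) − 1/(2200) = -0.003387, so d_i = -295.2 mm.
m = −d_i/d_o = −(-295.2)/(2200) = +0.134.
The image is virtual, upright and reduced, behind the mirror.

m = +0.134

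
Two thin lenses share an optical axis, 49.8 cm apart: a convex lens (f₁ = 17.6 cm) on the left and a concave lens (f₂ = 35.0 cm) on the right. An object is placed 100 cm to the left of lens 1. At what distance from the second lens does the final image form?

15.7 cm

Lens 1: 1/d_i1 = 1/f₁ − 1/d_o1 = 1/(17.6) − 1/(100) = 0.04682, so d_i1 = 21.36 cm.
The intermediate image is 21.36 cm to the right of lens 1, which is 49.8 − (21.36) = 28.44 cm to the left of lens 2, so d_o2 = +28.44 cm.
Lens 2 is diverging, so f₂ = −35.0 cm.
Lens 2: 1/d_i2 = 1/f₂ − 1/d_o2 = 1/(-35.0) − 1/(28.44) = -0.06373, so d_i2 = -15.7 cm.
The final image is virtual, 15.7 cm to the left of lens 2 (overall magnification ≈ -0.12).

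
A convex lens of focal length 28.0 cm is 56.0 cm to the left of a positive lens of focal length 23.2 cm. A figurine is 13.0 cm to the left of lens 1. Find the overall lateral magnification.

Lens 1: 1/d_i1 = 1/(28.0) − 1/(13.0) = -0.04121, so d_i1 = -24.27 cm; m₁ = −d_i1/d_o1 = +1.867.
d_o2 = 56.0 − (-24.27) = 80.27 cm.
Lens 2: 1/d_i2 = 1/(23.2) − 1/(80.27) = 0.03065, so d_i2 = 32.63 cm; m₂ = −d_i2/d_o2 = -0.4065.
m = m₁·m₂ = (+1.867)(-0.4065) = -0.759.

m = -0.759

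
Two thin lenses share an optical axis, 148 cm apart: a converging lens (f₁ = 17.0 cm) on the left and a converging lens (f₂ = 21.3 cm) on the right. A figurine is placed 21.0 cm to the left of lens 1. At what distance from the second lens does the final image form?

33.4 cm

Lens 1: 1/d_i1 = 1/f₁ − 1/d_o1 = 1/(17.0) − 1/(21.0) = 0.01120, so d_i1 = 89.25 cm.
The intermediate image is 89.25 cm to the right of lens 1, which is 148 − (89.25) = 58.75 cm to the left of lens 2, so d_o2 = +58.75 cm.
Lens 2: 1/d_i2 = 1/f₂ − 1/d_o2 = 1/(21.3) − 1/(58.75) = 0.02993, so d_i2 = 33.4 cm.
The final image is real, 33.4 cm to the right of lens 2 (overall magnification ≈ 2.4).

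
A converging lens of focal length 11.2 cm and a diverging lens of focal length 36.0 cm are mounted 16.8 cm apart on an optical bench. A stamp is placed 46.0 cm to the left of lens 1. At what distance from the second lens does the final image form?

1.89 cm

Lens 1: 1/d_i1 = 1/f₁ − 1/d_o1 = 1/(11.2) − 1/(46.0) = 0.06755, so d_i1 = 14.80 cm.
The intermediate image is 14.80 cm to the right of lens 1, which is 16.8 − (14.80) = 2.000 cm to the left of lens 2, so d_o2 = +2.000 cm.
Lens 2 is diverging, so f₂ = −36.0 cm.
Lens 2: 1/d_i2 = 1/f₂ − 1/d_o2 = 1/(-36.0) − 1/(2.000) = -0.5278, so d_i2 = -1.89 cm.
The final image is virtual, 1.89 cm to the left of lens 2 (overall magnification ≈ -0.30).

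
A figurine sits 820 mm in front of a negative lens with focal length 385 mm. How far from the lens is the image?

For a negative lens, f = -385 mm.
Lens equation: 1/q = 1/f − 1/p = 1/(-385.0) − 1/(820) = -0.002597 − 0.001220 = -0.003817, so q = -262 mm.
The image is virtual, upright and reduced, on the same side as the object.

262 mm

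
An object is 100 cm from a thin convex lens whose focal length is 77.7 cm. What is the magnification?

1/d_i = 1/f − 1/d_o = 1/(77.70) − 1/(100) = 0.002870, so d_i = 348.4 cm.
m = −d_i/d_o = −(348.4)/(100) = -3.48.
The image is real, inverted and enlarged, on the far side of the lens.

m = -3.48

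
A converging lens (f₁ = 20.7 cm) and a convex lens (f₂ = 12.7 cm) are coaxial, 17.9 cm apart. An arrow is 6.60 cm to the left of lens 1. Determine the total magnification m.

Lens 1: 1/d_i1 = 1/(20.7) − 1/(6.60) = -0.1032, so d_i1 = -9.689 cm; m₁ = −d_i1/d_o1 = +1.468.
d_o2 = 17.9 − (-9.689) = 27.59 cm.
Lens 2: 1/d_i2 = 1/(12.7) − 1/(27.59) = 0.04250, so d_i2 = 23.53 cm; m₂ = −d_i2/d_o2 = -0.8529.
m = m₁·m₂ = (+1.468)(-0.8529) = -1.25.

m = -1.25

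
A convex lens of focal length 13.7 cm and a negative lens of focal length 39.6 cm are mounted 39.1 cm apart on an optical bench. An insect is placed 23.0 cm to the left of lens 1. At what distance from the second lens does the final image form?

4.61 cm

Lens 1: 1/d_i1 = 1/f₁ − 1/d_o1 = 1/(13.7) − 1/(23.0) = 0.02951, so d_i1 = 33.88 cm.
The intermediate image is 33.88 cm to the right of lens 1, which is 39.1 − (33.88) = 5.220 cm to the left of lens 2, so d_o2 = +5.220 cm.
Lens 2 is diverging, so f₂ = −39.6 cm.
Lens 2: 1/d_i2 = 1/f₂ − 1/d_o2 = 1/(-39.6) − 1/(5.220) = -0.2168, so d_i2 = -4.61 cm.
The final image is virtual, 4.61 cm to the left of lens 2 (overall magnification ≈ -1.3).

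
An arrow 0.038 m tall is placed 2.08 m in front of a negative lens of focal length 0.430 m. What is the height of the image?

For a negative lens, f = -0.430 m.
1/d_i = 1/f − 1/d_o = 1/(-0.4300) − 1/(2.08) = -2.806, so d_i = -0.3563 m.
m = −d_i/d_o = +0.1713.
|h_i| = |m|·h_o = 0.1713 × 0.038 = 0.00651 m. The image is virtual, upright and reduced, on the same side as the object.

0.00651 m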